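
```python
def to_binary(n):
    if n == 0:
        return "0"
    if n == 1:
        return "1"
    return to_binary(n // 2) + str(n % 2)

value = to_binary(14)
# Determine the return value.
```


to_binary(14)
= to_binary(7) + "0"
= to_binary(3) + "1" + "0"
= to_binary(1) + "1" + "1" + "0"
= "1" + "1" + "1" + "0"
= "1110"


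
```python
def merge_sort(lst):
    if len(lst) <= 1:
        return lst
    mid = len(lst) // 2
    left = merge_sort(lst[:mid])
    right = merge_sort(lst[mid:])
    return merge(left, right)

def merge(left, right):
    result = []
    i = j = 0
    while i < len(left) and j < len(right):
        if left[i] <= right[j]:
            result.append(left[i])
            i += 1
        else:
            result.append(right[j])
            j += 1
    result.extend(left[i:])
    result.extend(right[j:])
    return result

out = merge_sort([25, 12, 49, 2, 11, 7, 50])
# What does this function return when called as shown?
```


merge_sort([25, 12, 49, 2, 11, 7, 50])
Split into [25, 12, 49] and [2, 11, 7, 50]
Left sorted: [12, 25, 49]
Right sorted: [2, 7, 11, 50]
Merge [12, 25, 49] and [2, 7, 11, 50]
= [2, 7, 11, 12, 25, 49, 50]


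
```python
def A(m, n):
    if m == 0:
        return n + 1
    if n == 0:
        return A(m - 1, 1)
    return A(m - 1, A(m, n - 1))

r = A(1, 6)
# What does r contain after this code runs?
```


A(1, 6)
= A(0, A(1, 5))
First compute A(1, 5) = 7
= A(0, 7)
= 8


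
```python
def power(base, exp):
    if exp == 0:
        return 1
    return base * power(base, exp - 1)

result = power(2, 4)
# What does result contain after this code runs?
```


power(2, 4)
= 2 * power(2, 3)
= 2 * 2 * power(2, 2)
= 2 * 2 * 2 * power(2, 1)
= 2 * 2 * 2 * 2 * power(2, 0)
= 2 * 2 * 2 * 2 * 1
= 16


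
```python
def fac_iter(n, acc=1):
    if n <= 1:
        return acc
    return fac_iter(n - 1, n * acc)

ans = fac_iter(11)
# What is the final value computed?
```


fac_iter(11, 1)
= fac_iter(10, 11 * 1) = fac_iter(10, 11)
= fac_iter(9, 10 * 11) = fac_iter(9, 110)
= fac_iter(8, 9 * 110) = fac_iter(8, 990)
= fac_iter(7, 8 * 990) = fac_iter(7, 7920)
= fac_iter(6, 7 * 7920) = fac_iter(6, 55440)
= fac_iter(5, 6 * 55440) = fac_iter(5, 332640)
= fac_iter(4, 5 * 332640) = fac_iter(4, 1663200)
= fac_iter(3, 4 * 1663200) = fac_iter(3, 6652800)
= fac_iter(2, 3 * 6652800) = fac_iter(2, 19958400)
= fac_iter(1, 2 * 19958400) = fac_iter(1, 39916800)
n <= 1, return acc = 39916800


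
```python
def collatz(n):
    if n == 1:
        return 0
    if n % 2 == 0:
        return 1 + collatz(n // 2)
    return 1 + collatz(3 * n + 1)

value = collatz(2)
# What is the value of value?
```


collatz(2)
2 is even -> collatz(1)
Reached 1 after 1 steps
= 1


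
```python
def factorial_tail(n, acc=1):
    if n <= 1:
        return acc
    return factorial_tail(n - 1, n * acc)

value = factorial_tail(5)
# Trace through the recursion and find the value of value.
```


factorial_tail(5, 1)
= factorial_tail(4, 5 * 1) = factorial_tail(4, 5)
= factorial_tail(3, 4 * 5) = factorial_tail(3, 20)
= factorial_tail(2, 3 * 20) = factorial_tail(2, 60)
= factorial_tail(1, 2 * 60) = factorial_tail(1, 120)
n <= 1, return acc = 120


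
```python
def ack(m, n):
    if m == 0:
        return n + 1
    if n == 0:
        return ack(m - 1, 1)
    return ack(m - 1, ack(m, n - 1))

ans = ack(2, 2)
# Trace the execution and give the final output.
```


ack(2, 2)
= ack(1, ack(2, 1))
First compute ack(2, 1) = 5
= ack(1, 5)
= 7


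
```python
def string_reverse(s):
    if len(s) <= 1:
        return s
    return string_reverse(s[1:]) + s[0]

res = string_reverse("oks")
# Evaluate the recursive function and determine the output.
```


string_reverse("oks")
= string_reverse("ks") + "o"
= string_reverse("s") + "k" + "o"
= "s" + "k" + "o"
= "sko"


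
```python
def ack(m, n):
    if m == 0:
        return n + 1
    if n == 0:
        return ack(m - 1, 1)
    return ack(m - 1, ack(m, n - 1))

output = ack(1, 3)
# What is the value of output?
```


ack(1, 3)
= ack(0, ack(1, 2))
First compute ack(1, 2) = 4
= ack(0, 4)
= 5


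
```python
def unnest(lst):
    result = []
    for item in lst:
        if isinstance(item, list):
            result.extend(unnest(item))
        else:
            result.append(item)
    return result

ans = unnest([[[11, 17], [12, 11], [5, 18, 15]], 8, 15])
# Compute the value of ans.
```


unnest([[[11, 17], [12, 11], [5, 18, 15]], 8, 15])
Processing each element:
  [[11, 17], [12, 11], [5, 18, 15]] is a list -> unnest recursively -> [11, 17, 12, 11, 5, 18, 15]
  8 is not a list -> append 8
  15 is not a list -> append 15
= [11, 17, 12, 11, 5, 18, 15, 8, 15]


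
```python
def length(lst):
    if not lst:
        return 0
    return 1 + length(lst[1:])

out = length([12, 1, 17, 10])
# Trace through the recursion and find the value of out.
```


length([12, 1, 17, 10])
= 1 + length([1, 17, 10])
= 1 + 1 + length([17, 10])
= 1 + 1 + 1 + length([10])
= 1 + 1 + 1 + 1 + length([])
= 1 + 1 + 1 + 1 + 0
= 4


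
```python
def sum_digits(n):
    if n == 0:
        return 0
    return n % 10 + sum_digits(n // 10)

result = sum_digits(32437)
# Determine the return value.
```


sum_digits(32437)
= 7 + sum_digits(3243)
= 7 + 3 + sum_digits(324)
= 7 + 3 + 4 + sum_digits(32)
= 7 + 3 + 4 + 2 + sum_digits(3)
= 7 + 3 + 4 + 2 + 3 + sum_digits(0)
= 7 + 3 + 4 + 2 + 3 + 0
= 19


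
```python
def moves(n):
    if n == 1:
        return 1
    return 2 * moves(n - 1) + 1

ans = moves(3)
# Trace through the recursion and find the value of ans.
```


moves(3)
= 2 * moves(2) + 1
= 2 * (2 * moves(1) + 1) + 1
Now compute bottom-up:
moves(1) = 1
moves(2) = 2 * 1 + 1 = 3
moves(3) = 2 * 3 + 1 = 7
= 7


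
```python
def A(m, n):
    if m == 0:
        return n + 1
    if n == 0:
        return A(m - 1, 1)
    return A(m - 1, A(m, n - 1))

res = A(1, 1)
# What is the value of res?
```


A(1, 1)
= A(0, A(1, 0))
First compute A(1, 0) = 2
= A(0, 2)
= 3


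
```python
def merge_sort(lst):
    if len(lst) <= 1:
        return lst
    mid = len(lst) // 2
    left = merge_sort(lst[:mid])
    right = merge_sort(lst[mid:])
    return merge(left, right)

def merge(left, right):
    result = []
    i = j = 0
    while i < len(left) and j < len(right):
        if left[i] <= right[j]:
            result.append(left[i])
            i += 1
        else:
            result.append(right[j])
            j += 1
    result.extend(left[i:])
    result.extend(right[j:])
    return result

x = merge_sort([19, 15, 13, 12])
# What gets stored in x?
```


merge_sort([19, 15, 13, 12])
Split into [19, 15] and [13, 12]
Left sorted: [15, 19]
Right sorted: [12, 13]
Merge [15, 19] and [12, 13]
= [12, 13, 15, 19]


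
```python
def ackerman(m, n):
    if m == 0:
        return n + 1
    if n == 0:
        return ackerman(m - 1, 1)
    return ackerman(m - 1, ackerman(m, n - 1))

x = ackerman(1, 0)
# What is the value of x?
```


ackerman(1, 0)
n == 0: return ackerman(0, 1)
= ackerman(0, 1) = 2
= 2


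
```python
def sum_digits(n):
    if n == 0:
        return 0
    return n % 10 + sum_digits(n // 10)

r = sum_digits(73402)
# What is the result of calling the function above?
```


sum_digits(73402)
= 2 + sum_digits(7340)
= 2 + 0 + sum_digits(734)
= 2 + 0 + 4 + sum_digits(73)
= 2 + 0 + 4 + 3 + sum_digits(7)
= 2 + 0 + 4 + 3 + 7 + sum_digits(0)
= 2 + 0 + 4 + 3 + 7 + 0
= 16


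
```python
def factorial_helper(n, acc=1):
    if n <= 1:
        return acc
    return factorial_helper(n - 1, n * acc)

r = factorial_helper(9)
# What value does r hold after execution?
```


factorial_helper(9, 1)
= factorial_helper(8, 9 * 1) = factorial_helper(8, 9)
= factorial_helper(7, 8 * 9) = factorial_helper(7, 72)
= factorial_helper(6, 7 * 72) = factorial_helper(6, 504)
= factorial_helper(5, 6 * 504) = factorial_helper(5, 3024)
= factorial_helper(4, 5 * 3024) = factorial_helper(4, 15120)
= factorial_helper(3, 4 * 15120) = factorial_helper(3, 60480)
= factorial_helper(2, 3 * 60480) = factorial_helper(2, 181440)
= factorial_helper(1, 2 * 181440) = factorial_helper(1, 362880)
n <= 1, return acc = 362880


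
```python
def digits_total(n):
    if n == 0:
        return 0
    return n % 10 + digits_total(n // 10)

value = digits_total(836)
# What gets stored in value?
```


digits_total(836)
= 6 + digits_total(83)
= 6 + 3 + digits_total(8)
= 6 + 3 + 8 + digits_total(0)
= 6 + 3 + 8 + 0
= 17


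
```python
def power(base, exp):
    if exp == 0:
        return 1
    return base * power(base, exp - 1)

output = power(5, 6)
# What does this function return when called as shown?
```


power(5, 6)
= 5 * power(5, 5)
= 5 * 5 * power(5, 4)
= 5 * 5 * 5 * power(5, 3)
= 5 * 5 * 5 * 5 * power(5, 2)
= 5 * 5 * 5 * 5 * 5 * power(5, 1)
= 5 * 5 * 5 * 5 * 5 * 5 * power(5, 0)
= 5 * 5 * 5 * 5 * 5 * 5 * 1
= 15625


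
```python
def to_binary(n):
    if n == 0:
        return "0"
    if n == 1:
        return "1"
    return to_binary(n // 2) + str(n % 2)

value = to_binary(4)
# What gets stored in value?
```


to_binary(4)
= to_binary(2) + "0"
= to_binary(1) + "0" + "0"
= "1" + "0" + "0"
= "100"


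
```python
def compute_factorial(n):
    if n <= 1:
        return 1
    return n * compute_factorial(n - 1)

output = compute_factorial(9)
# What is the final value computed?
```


compute_factorial(9)
= 9 * compute_factorial(8)
= 9 * 8 * compute_factorial(7)
= 9 * 8 * 7 * compute_factorial(6)
= 9 * 8 * 7 * 6 * compute_factorial(5)
= 9 * 8 * 7 * 6 * 5 * compute_factorial(4)
= 9 * 8 * 7 * 6 * 5 * 4 * compute_factorial(3)
= 9 * 8 * 7 * 6 * 5 * 4 * 3 * compute_factorial(2)
= 9 * 8 * 7 * 6 * 5 * 4 * 3 * 2 * compute_factorial(1)
= 9 * 8 * 7 * 6 * 5 * 4 * 3 * 2 * 1
= 362880


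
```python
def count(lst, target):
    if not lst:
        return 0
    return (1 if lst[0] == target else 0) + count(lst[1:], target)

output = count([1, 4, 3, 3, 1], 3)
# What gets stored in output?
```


count([1, 4, 3, 3, 1], 3)
lst[0]=1 != 3: 0 + count([4, 3, 3, 1], 3)
lst[0]=4 != 3: 0 + count([3, 3, 1], 3)
lst[0]=3 == 3: 1 + count([3, 1], 3)
lst[0]=3 == 3: 1 + count([1], 3)
lst[0]=1 != 3: 0 + count([], 3)
= 2


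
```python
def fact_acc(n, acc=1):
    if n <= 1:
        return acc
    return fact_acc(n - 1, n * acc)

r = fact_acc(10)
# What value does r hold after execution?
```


fact_acc(10, 1)
= fact_acc(9, 10 * 1) = fact_acc(9, 10)
= fact_acc(8, 9 * 10) = fact_acc(8, 90)
= fact_acc(7, 8 * 90) = fact_acc(7, 720)
= fact_acc(6, 7 * 720) = fact_acc(6, 5040)
= fact_acc(5, 6 * 5040) = fact_acc(5, 30240)
= fact_acc(4, 5 * 30240) = fact_acc(4, 151200)
= fact_acc(3, 4 * 151200) = fact_acc(3, 604800)
= fact_acc(2, 3 * 604800) = fact_acc(2, 1814400)
= fact_acc(1, 2 * 1814400) = fact_acc(1, 3628800)
n <= 1, return acc = 3628800


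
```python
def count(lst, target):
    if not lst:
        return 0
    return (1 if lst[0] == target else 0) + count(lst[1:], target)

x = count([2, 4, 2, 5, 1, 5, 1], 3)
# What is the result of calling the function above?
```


count([2, 4, 2, 5, 1, 5, 1], 3)
lst[0]=2 != 3: 0 + count([4, 2, 5, 1, 5, 1], 3)
lst[0]=4 != 3: 0 + count([2, 5, 1, 5, 1], 3)
lst[0]=2 != 3: 0 + count([5, 1, 5, 1], 3)
lst[0]=5 != 3: 0 + count([1, 5, 1], 3)
lst[0]=1 != 3: 0 + count([5, 1], 3)
lst[0]=5 != 3: 0 + count([1], 3)
lst[0]=1 != 3: 0 + count([], 3)
= 0


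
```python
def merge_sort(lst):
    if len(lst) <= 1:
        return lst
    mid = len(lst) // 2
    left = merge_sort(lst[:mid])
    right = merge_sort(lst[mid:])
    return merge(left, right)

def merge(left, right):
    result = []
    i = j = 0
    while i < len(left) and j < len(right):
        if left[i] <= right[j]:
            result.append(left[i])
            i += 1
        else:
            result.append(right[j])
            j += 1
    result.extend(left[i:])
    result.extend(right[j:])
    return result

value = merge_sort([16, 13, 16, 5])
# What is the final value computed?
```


merge_sort([16, 13, 16, 5])
Split into [16, 13] and [16, 5]
Left sorted: [13, 16]
Right sorted: [5, 16]
Merge [13, 16] and [5, 16]
= [5, 13, 16, 16]


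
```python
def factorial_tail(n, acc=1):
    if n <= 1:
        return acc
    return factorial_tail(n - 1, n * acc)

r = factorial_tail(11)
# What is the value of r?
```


factorial_tail(11, 1)
= factorial_tail(10, 11 * 1) = factorial_tail(10, 11)
= factorial_tail(9, 10 * 11) = factorial_tail(9, 110)
= factorial_tail(8, 9 * 110) = factorial_tail(8, 990)
= factorial_tail(7, 8 * 990) = factorial_tail(7, 7920)
= factorial_tail(6, 7 * 7920) = factorial_tail(6, 55440)
= factorial_tail(5, 6 * 55440) = factorial_tail(5, 332640)
= factorial_tail(4, 5 * 332640) = factorial_tail(4, 1663200)
= factorial_tail(3, 4 * 1663200) = factorial_tail(3, 6652800)
= factorial_tail(2, 3 * 6652800) = factorial_tail(2, 19958400)
= factorial_tail(1, 2 * 19958400) = factorial_tail(1, 39916800)
n <= 1, return acc = 39916800


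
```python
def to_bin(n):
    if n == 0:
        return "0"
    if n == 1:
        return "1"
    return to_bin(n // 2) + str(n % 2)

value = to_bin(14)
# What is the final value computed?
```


to_bin(14)
= to_bin(7) + "0"
= to_bin(3) + "1" + "0"
= to_bin(1) + "1" + "1" + "0"
= "1" + "1" + "1" + "0"
= "1110"


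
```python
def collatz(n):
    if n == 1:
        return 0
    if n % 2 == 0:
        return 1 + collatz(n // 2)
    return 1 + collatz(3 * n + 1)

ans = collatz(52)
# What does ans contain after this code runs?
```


collatz(52)
52 is even -> collatz(26)
26 is even -> collatz(13)
13 is odd -> 3*13+1 = 40 -> collatz(40)
40 is even -> collatz(20)
20 is even -> collatz(10)
10 is even -> collatz(5)
5 is odd -> 3*5+1 = 16 -> collatz(16)
16 is even -> collatz(8)
8 is even -> collatz(4)
4 is even -> collatz(2)
2 is even -> collatz(1)
Reached 1 after 11 steps
= 11


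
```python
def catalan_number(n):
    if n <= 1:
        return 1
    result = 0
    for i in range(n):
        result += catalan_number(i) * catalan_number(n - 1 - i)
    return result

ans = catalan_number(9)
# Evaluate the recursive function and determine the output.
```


catalan_number(9)
= sum of catalan_number(i) * catalan_number(9-1-i) for i in 0..8
First compute sub-values bottom-up:
  catalan_number(0) = 1, catalan_number(1) = 1
  catalan_number(2) = 1*1 + 1*1 = 2
  catalan_number(3) = 1*2 + 1*1 + 2*1 = 5
  catalan_number(4) = 1*5 + 1*2 + 2*1 + 5*1 = 14
  catalan_number(5) = 1*14 + 1*5 + 2*2 + 5*1 + 14*1 = 42
  catalan_number(6) = 1*42 + 1*14 + 2*5 + 5*2 + 14*1 + 42*1 = 132
  catalan_number(7) = 1*132 + 1*42 + 2*14 + 5*5 + 14*2 + 42*1 + 132*1 = 429
  catalan_number(8) = 1*429 + 1*132 + 2*42 + 5*14 + 14*5 + 42*2 + 132*1 + 429*1 = 1430
Now catalan_number(9):
  catalan_number(0)*catalan_number(8) = 1*1430 = 1430
  catalan_number(1)*catalan_number(7) = 1*429 = 429
  catalan_number(2)*catalan_number(6) = 2*132 = 264
  catalan_number(3)*catalan_number(5) = 5*42 = 210
  catalan_number(4)*catalan_number(4) = 14*14 = 196
  catalan_number(5)*catalan_number(3) = 42*5 = 210
  catalan_number(6)*catalan_number(2) = 132*2 = 264
  catalan_number(7)*catalan_number(1) = 429*1 = 429
  catalan_number(8)*catalan_number(0) = 1430*1 = 1430
= 1430 + 429 + 264 + 210 + 196 + 210 + 264 + 429 + 1430
= 4862


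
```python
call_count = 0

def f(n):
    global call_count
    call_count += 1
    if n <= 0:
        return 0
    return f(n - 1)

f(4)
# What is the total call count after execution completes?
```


f(4) calls f(3) calls ... calls f(0)
Total calls: 4 + 1 (for base case) = 5


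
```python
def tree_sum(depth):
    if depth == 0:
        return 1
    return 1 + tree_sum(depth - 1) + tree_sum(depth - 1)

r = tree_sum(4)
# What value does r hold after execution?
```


tree_sum(4)
= 1 + tree_sum(3) + tree_sum(3)
= 1 + 2 * tree_sum(3)
tree_sum(k) = 2^(k+1) - 1
tree_sum(0) = 1
tree_sum(1) = 3
tree_sum(2) = 7
tree_sum(3) = 15
tree_sum(4) = 31
tree_sum(4) = 2^5 - 1 = 31


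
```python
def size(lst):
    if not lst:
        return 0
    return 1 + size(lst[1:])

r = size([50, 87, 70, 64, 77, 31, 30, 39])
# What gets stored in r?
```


size([50, 87, 70, 64, 77, 31, 30, 39])
= 1 + size([87, 70, 64, 77, 31, 30, 39])
= 1 + 1 + size([70, 64, 77, 31, 30, 39])
= 1 + 1 + 1 + size([64, 77, 31, 30, 39])
= 1 + 1 + 1 + 1 + size([77, 31, 30, 39])
= 1 + 1 + 1 + 1 + 1 + size([31, 30, 39])
= 1 + 1 + 1 + 1 + 1 + 1 + size([30, 39])
= 1 + 1 + 1 + 1 + 1 + 1 + 1 + size([39])
= 1 + 1 + 1 + 1 + 1 + 1 + 1 + 1 + size([])
= 1 + 1 + 1 + 1 + 1 + 1 + 1 + 1 + 0
= 8


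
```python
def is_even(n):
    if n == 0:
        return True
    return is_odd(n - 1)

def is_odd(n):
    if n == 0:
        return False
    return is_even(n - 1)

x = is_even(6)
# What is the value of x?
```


is_even(6)
= is_odd(5)
= is_even(4)
= is_odd(3)
= is_even(2)
= is_odd(1)
= is_even(0)
n == 0: return True
= True


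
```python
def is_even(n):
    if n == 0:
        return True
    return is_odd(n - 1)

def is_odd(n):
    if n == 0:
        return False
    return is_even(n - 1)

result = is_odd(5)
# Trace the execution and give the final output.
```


is_odd(5)
= is_even(4)
= is_odd(3)
= is_even(2)
= is_odd(1)
= is_even(0)
n == 0: return True
= True


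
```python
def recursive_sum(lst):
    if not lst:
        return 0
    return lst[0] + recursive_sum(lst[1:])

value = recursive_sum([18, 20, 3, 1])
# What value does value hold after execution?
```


recursive_sum([18, 20, 3, 1])
= 18 + recursive_sum([20, 3, 1])
= 18 + 20 + recursive_sum([3, 1])
= 18 + 20 + 3 + recursive_sum([1])
= 18 + 20 + 3 + 1 + recursive_sum([])
= 18 + 20 + 3 + 1 + 0
= 42


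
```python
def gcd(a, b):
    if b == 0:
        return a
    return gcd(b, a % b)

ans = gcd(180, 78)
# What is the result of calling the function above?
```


gcd(180, 78)
= gcd(78, 180 % 78) = gcd(78, 24)
= gcd(24, 78 % 24) = gcd(24, 6)
= gcd(6, 24 % 6) = gcd(6, 0)
b == 0, return a = 6


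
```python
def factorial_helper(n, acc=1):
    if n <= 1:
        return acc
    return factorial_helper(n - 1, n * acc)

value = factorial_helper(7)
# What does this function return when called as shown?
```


factorial_helper(7, 1)
= factorial_helper(6, 7 * 1) = factorial_helper(6, 7)
= factorial_helper(5, 6 * 7) = factorial_helper(5, 42)
= factorial_helper(4, 5 * 42) = factorial_helper(4, 210)
= factorial_helper(3, 4 * 210) = factorial_helper(3, 840)
= factorial_helper(2, 3 * 840) = factorial_helper(2, 2520)
= factorial_helper(1, 2 * 2520) = factorial_helper(1, 5040)
n <= 1, return acc = 5040


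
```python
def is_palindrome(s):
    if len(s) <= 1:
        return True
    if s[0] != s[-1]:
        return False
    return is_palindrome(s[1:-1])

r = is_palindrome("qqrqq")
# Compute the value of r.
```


is_palindrome("qqrqq")
"qqrqq": s[0]='q' == s[-1]='q' -> is_palindrome("qrq")
"qrq": s[0]='q' == s[-1]='q' -> is_palindrome("r")
"r": len <= 1 -> True
= True


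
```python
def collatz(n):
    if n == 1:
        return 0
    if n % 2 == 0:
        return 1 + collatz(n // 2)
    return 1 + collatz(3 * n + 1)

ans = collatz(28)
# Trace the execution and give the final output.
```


collatz(28)
28 is even -> collatz(14)
14 is even -> collatz(7)
7 is odd -> 3*7+1 = 22 -> collatz(22)
22 is even -> collatz(11)
11 is odd -> 3*11+1 = 34 -> collatz(34)
34 is even -> collatz(17)
17 is odd -> 3*17+1 = 52 -> collatz(52)
52 is even -> collatz(26)
26 is even -> collatz(13)
13 is odd -> 3*13+1 = 40 -> collatz(40)
40 is even -> collatz(20)
20 is even -> collatz(10)
10 is even -> collatz(5)
5 is odd -> 3*5+1 = 16 -> collatz(16)
16 is even -> collatz(8)
8 is even -> collatz(4)
4 is even -> collatz(2)
2 is even -> collatz(1)
Reached 1 after 18 steps
= 18


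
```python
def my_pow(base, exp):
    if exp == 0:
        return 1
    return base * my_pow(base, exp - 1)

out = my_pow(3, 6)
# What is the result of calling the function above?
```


my_pow(3, 6)
= 3 * my_pow(3, 5)
= 3 * 3 * my_pow(3, 4)
= 3 * 3 * 3 * my_pow(3, 3)
= 3 * 3 * 3 * 3 * my_pow(3, 2)
= 3 * 3 * 3 * 3 * 3 * my_pow(3, 1)
= 3 * 3 * 3 * 3 * 3 * 3 * my_pow(3, 0)
= 3 * 3 * 3 * 3 * 3 * 3 * 1
= 729


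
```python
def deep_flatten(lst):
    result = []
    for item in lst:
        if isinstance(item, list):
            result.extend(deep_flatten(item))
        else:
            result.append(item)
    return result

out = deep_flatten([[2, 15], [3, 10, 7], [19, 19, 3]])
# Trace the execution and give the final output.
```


deep_flatten([[2, 15], [3, 10, 7], [19, 19, 3]])
Processing each element:
  [2, 15] is a list -> deep_flatten recursively -> [2, 15]
  [3, 10, 7] is a list -> deep_flatten recursively -> [3, 10, 7]
  [19, 19, 3] is a list -> deep_flatten recursively -> [19, 19, 3]
= [2, 15, 3, 10, 7, 19, 19, 3]


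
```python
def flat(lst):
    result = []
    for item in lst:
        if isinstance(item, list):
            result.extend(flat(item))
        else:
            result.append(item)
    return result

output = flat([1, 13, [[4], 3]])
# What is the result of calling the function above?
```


flat([1, 13, [[4], 3]])
Processing each element:
  1 is not a list -> append 1
  13 is not a list -> append 13
  [[4], 3] is a list -> flat recursively -> [4, 3]
= [1, 13, 4, 3]


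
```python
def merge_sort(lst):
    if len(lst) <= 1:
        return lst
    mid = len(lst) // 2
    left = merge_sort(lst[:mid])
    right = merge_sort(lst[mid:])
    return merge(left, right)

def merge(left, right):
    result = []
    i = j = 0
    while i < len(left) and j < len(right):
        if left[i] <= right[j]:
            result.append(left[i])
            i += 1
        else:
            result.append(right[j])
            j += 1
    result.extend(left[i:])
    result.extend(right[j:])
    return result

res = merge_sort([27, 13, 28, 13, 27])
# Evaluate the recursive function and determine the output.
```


merge_sort([27, 13, 28, 13, 27])
Split into [27, 13] and [28, 13, 27]
Left sorted: [13, 27]
Right sorted: [13, 27, 28]
Merge [13, 27] and [13, 27, 28]
= [13, 13, 27, 27, 28]


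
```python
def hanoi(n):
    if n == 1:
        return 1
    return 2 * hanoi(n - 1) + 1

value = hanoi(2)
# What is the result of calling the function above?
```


hanoi(2)
= 2 * hanoi(1) + 1
Now compute bottom-up:
hanoi(1) = 1
hanoi(2) = 2 * 1 + 1 = 3
= 3


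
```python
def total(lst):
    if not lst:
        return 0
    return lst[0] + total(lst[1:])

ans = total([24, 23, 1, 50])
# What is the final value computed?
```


total([24, 23, 1, 50])
= 24 + total([23, 1, 50])
= 24 + 23 + total([1, 50])
= 24 + 23 + 1 + total([50])
= 24 + 23 + 1 + 50 + total([])
= 24 + 23 + 1 + 50 + 0
= 98


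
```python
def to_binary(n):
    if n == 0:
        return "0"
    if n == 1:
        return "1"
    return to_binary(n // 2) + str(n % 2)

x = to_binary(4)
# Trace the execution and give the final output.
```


to_binary(4)
= to_binary(2) + "0"
= to_binary(1) + "0" + "0"
= "1" + "0" + "0"
= "100"


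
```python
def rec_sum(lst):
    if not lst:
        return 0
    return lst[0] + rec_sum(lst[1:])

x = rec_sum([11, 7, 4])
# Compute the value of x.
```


rec_sum([11, 7, 4])
= 11 + rec_sum([7, 4])
= 11 + 7 + rec_sum([4])
= 11 + 7 + 4 + rec_sum([])
= 11 + 7 + 4 + 0
= 22


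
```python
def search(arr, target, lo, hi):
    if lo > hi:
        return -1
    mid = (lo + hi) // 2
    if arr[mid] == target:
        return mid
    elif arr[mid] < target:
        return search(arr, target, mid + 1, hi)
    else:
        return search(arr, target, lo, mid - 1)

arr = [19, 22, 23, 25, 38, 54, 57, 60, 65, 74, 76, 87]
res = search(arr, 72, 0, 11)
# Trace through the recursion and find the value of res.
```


search(arr, 72, 0, 11)
lo=0, hi=11, mid=5, arr[mid]=54
54 < 72, search right half
lo=6, hi=11, mid=8, arr[mid]=65
65 < 72, search right half
lo=9, hi=11, mid=10, arr[mid]=76
76 > 72, search left half
lo=9, hi=9, mid=9, arr[mid]=74
74 > 72, search left half
lo > hi, target not found, return -1
= -1


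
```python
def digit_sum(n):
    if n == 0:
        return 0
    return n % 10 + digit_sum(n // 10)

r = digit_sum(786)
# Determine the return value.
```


digit_sum(786)
= 6 + digit_sum(78)
= 6 + 8 + digit_sum(7)
= 6 + 8 + 7 + digit_sum(0)
= 6 + 8 + 7 + 0
= 21


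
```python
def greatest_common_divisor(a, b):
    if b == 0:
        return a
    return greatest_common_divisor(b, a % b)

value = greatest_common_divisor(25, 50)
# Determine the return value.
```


greatest_common_divisor(25, 50)
= greatest_common_divisor(50, 25 % 50) = greatest_common_divisor(50, 25)
= greatest_common_divisor(25, 50 % 25) = greatest_common_divisor(25, 0)
b == 0, return a = 25


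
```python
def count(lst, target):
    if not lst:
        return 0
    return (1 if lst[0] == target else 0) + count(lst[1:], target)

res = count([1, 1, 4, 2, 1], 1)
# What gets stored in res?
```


count([1, 1, 4, 2, 1], 1)
lst[0]=1 == 1: 1 + count([1, 4, 2, 1], 1)
lst[0]=1 == 1: 1 + count([4, 2, 1], 1)
lst[0]=4 != 1: 0 + count([2, 1], 1)
lst[0]=2 != 1: 0 + count([1], 1)
lst[0]=1 == 1: 1 + count([], 1)
= 3


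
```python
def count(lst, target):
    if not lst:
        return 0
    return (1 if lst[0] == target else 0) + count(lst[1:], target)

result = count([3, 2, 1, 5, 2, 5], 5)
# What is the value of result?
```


count([3, 2, 1, 5, 2, 5], 5)
lst[0]=3 != 5: 0 + count([2, 1, 5, 2, 5], 5)
lst[0]=2 != 5: 0 + count([1, 5, 2, 5], 5)
lst[0]=1 != 5: 0 + count([5, 2, 5], 5)
lst[0]=5 == 5: 1 + count([2, 5], 5)
lst[0]=2 != 5: 0 + count([5], 5)
lst[0]=5 == 5: 1 + count([], 5)
= 2


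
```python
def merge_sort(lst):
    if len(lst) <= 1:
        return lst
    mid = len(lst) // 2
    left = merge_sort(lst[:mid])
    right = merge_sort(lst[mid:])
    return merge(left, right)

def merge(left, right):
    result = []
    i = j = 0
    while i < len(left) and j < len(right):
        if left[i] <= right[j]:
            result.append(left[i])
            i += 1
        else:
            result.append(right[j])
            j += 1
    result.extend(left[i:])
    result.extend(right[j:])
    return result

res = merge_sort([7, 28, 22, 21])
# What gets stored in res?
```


merge_sort([7, 28, 22, 21])
Split into [7, 28] and [22, 21]
Left sorted: [7, 28]
Right sorted: [21, 22]
Merge [7, 28] and [21, 22]
= [7, 21, 22, 28]


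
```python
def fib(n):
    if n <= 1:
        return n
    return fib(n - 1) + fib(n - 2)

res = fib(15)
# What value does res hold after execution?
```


fib(15)
= fib(14) + fib(13)
= (fib(13) + fib(12)) + fib(13)
Computing bottom-up: fib(0)=0, fib(1)=1, fib(2)=1, fib(3)=2, fib(4)=3, fib(5)=5, fib(6)=8, fib(7)=13, fib(8)=21, fib(9)=34, fib(10)=55, fib(11)=89, fib(12)=144, fib(13)=233, fib(14)=377, fib(15)=610
= 610


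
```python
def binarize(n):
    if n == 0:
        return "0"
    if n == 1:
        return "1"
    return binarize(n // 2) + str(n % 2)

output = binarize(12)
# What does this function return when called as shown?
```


binarize(12)
= binarize(6) + "0"
= binarize(3) + "0" + "0"
= binarize(1) + "1" + "0" + "0"
= "1" + "1" + "0" + "0"
= "1100"


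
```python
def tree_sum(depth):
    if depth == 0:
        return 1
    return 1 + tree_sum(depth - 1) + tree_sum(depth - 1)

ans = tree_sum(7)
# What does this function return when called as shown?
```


tree_sum(7)
= 1 + tree_sum(6) + tree_sum(6)
= 1 + 2 * tree_sum(6)
tree_sum(k) = 2^(k+1) - 1
tree_sum(0) = 1
tree_sum(1) = 3
tree_sum(2) = 7
tree_sum(3) = 15
tree_sum(4) = 31
tree_sum(7) = 2^8 - 1 = 255


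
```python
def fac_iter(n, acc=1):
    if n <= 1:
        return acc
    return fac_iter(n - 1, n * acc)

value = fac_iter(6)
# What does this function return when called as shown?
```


fac_iter(6, 1)
= fac_iter(5, 6 * 1) = fac_iter(5, 6)
= fac_iter(4, 5 * 6) = fac_iter(4, 30)
= fac_iter(3, 4 * 30) = fac_iter(3, 120)
= fac_iter(2, 3 * 120) = fac_iter(2, 360)
= fac_iter(1, 2 * 360) = fac_iter(1, 720)
n <= 1, return acc = 720


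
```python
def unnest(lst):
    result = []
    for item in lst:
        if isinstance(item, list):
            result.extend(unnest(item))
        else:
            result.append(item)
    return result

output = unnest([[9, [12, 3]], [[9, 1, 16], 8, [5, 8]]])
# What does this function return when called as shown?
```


unnest([[9, [12, 3]], [[9, 1, 16], 8, [5, 8]]])
Processing each element:
  [9, [12, 3]] is a list -> unnest recursively -> [9, 12, 3]
  [[9, 1, 16], 8, [5, 8]] is a list -> unnest recursively -> [9, 1, 16, 8, 5, 8]
= [9, 12, 3, 9, 1, 16, 8, 5, 8]


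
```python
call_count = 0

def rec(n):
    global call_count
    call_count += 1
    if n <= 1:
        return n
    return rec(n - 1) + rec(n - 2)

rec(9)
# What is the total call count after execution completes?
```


rec(9) calls rec(8) and rec(7); each non-base call branches into two more.
Let C(k) = total number of calls made by rec(k), including the call to rec(k) itself.
Base cases: C(0) = 1, C(1) = 1
Recurrence: C(k) = 1 + C(k-1) + C(k-2)
  C(2) = 1 + C(1) + C(0) = 1 + 1 + 1 = 3
  C(3) = 1 + C(2) + C(1) = 1 + 3 + 1 = 5
  C(4) = 1 + C(3) + C(2) = 1 + 5 + 3 = 9
  C(5) = 1 + C(4) + C(3) = 1 + 9 + 5 = 15
  C(6) = 1 + C(5) + C(4) = 1 + 15 + 9 = 25
  C(7) = 1 + C(6) + C(5) = 1 + 25 + 15 = 41
  C(8) = 1 + C(7) + C(6) = 1 + 41 + 25 = 67
  C(9) = 1 + C(8) + C(7) = 1 + 67 + 41 = 109
Total calls = C(9) = 109


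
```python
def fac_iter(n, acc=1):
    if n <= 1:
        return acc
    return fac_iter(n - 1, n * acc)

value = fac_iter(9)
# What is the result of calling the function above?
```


fac_iter(9, 1)
= fac_iter(8, 9 * 1) = fac_iter(8, 9)
= fac_iter(7, 8 * 9) = fac_iter(7, 72)
= fac_iter(6, 7 * 72) = fac_iter(6, 504)
= fac_iter(5, 6 * 504) = fac_iter(5, 3024)
= fac_iter(4, 5 * 3024) = fac_iter(4, 15120)
= fac_iter(3, 4 * 15120) = fac_iter(3, 60480)
= fac_iter(2, 3 * 60480) = fac_iter(2, 181440)
= fac_iter(1, 2 * 181440) = fac_iter(1, 362880)
n <= 1, return acc = 362880


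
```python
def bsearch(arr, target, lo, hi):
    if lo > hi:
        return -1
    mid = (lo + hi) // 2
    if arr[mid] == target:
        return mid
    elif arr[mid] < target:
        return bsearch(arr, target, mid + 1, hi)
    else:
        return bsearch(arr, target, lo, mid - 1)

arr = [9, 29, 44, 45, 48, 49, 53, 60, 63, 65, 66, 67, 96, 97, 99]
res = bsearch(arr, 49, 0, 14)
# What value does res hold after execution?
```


bsearch(arr, 49, 0, 14)
lo=0, hi=14, mid=7, arr[mid]=60
60 > 49, search left half
lo=0, hi=6, mid=3, arr[mid]=45
45 < 49, search right half
lo=4, hi=6, mid=5, arr[mid]=49
arr[5] == 49, found at index 5
= 5


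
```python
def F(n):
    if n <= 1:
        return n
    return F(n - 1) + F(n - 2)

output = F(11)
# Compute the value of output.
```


F(11)
= F(10) + F(9)
= (F(9) + F(8)) + F(9)
Computing bottom-up: F(0)=0, F(1)=1, F(2)=1, F(3)=2, F(4)=3, F(5)=5, F(6)=8, F(7)=13, F(8)=21, F(9)=34, F(10)=55, F(11)=89
= 89


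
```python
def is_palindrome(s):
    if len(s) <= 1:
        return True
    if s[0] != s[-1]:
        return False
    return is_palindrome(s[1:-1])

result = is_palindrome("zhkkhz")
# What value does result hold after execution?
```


is_palindrome("zhkkhz")
"zhkkhz": s[0]='z' == s[-1]='z' -> is_palindrome("hkkh")
"hkkh": s[0]='h' == s[-1]='h' -> is_palindrome("kk")
"kk": s[0]='k' == s[-1]='k' -> is_palindrome("")
"": len <= 1 -> True
= True


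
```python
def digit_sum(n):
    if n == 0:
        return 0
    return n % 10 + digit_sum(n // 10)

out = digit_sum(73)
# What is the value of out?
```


digit_sum(73)
= 3 + digit_sum(7)
= 3 + 7 + digit_sum(0)
= 3 + 7 + 0
= 10


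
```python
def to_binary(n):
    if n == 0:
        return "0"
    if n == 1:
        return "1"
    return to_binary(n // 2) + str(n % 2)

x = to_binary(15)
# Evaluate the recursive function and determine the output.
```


to_binary(15)
= to_binary(7) + "1"
= to_binary(3) + "1" + "1"
= to_binary(1) + "1" + "1" + "1"
= "1" + "1" + "1" + "1"
= "1111"


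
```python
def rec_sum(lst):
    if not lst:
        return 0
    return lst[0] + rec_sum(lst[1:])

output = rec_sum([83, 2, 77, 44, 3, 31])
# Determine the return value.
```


rec_sum([83, 2, 77, 44, 3, 31])
= 83 + rec_sum([2, 77, 44, 3, 31])
= 83 + 2 + rec_sum([77, 44, 3, 31])
= 83 + 2 + 77 + rec_sum([44, 3, 31])
= 83 + 2 + 77 + 44 + rec_sum([3, 31])
= 83 + 2 + 77 + 44 + 3 + rec_sum([31])
= 83 + 2 + 77 + 44 + 3 + 31 + rec_sum([])
= 83 + 2 + 77 + 44 + 3 + 31 + 0
= 240


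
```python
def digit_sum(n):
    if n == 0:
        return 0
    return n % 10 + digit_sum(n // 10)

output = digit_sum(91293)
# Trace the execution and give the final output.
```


digit_sum(91293)
= 3 + digit_sum(9129)
= 3 + 9 + digit_sum(912)
= 3 + 9 + 2 + digit_sum(91)
= 3 + 9 + 2 + 1 + digit_sum(9)
= 3 + 9 + 2 + 1 + 9 + digit_sum(0)
= 3 + 9 + 2 + 1 + 9 + 0
= 24


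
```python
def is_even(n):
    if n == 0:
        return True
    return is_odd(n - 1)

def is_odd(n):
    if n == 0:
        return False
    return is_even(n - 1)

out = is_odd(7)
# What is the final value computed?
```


is_odd(7)
= is_even(6)
= is_odd(5)
= is_even(4)
= is_odd(3)
= is_even(2)
= is_odd(1)
= is_even(0)
n == 0: return True
= True


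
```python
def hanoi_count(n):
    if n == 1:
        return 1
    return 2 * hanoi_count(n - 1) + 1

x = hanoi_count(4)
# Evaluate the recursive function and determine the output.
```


hanoi_count(4)
= 2 * hanoi_count(3) + 1
= 2 * (2 * hanoi_count(2) + 1) + 1
= 2 * (2 * (2 * hanoi_count(1) + 1) + 1) + 1
Now compute bottom-up:
hanoi_count(1) = 1
hanoi_count(2) = 2 * 1 + 1 = 3
hanoi_count(3) = 2 * 3 + 1 = 7
hanoi_count(4) = 2 * 7 + 1 = 15
= 15


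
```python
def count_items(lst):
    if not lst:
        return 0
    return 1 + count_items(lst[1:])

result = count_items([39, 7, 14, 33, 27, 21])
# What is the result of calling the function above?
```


count_items([39, 7, 14, 33, 27, 21])
= 1 + count_items([7, 14, 33, 27, 21])
= 1 + 1 + count_items([14, 33, 27, 21])
= 1 + 1 + 1 + count_items([33, 27, 21])
= 1 + 1 + 1 + 1 + count_items([27, 21])
= 1 + 1 + 1 + 1 + 1 + count_items([21])
= 1 + 1 + 1 + 1 + 1 + 1 + count_items([])
= 1 + 1 + 1 + 1 + 1 + 1 + 0
= 6


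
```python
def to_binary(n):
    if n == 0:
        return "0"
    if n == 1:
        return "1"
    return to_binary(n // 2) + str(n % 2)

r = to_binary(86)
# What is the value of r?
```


to_binary(86)
= to_binary(43) + "0"
= to_binary(21) + "1" + "0"
= to_binary(10) + "1" + "1" + "0"
= to_binary(5) + "0" + "1" + "1" + "0"
= to_binary(2) + "1" + "0" + "1" + "1" + "0"
= to_binary(1) + "0" + "1" + "0" + "1" + "1" + "0"
= "1" + "0" + "1" + "0" + "1" + "1" + "0"
= "1010110"


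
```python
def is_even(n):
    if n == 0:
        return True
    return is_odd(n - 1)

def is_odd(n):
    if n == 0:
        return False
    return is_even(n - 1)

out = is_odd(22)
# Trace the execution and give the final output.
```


is_odd(22)
= is_even(21)
= is_odd(20)
= is_even(19)
= is_odd(18)
= is_even(17)
= is_odd(16)
= is_even(15)
= is_odd(14)
= is_even(13)
= is_odd(12)
= is_even(11)
= is_odd(10)
= is_even(9)
= is_odd(8)
= is_even(7)
= is_odd(6)
= is_even(5)
= is_odd(4)
= is_even(3)
= is_odd(2)
= is_even(1)
= is_odd(0)
n == 0: return False
= False


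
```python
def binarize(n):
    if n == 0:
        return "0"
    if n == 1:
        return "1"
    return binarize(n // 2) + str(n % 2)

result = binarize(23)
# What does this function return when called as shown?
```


binarize(23)
= binarize(11) + "1"
= binarize(5) + "1" + "1"
= binarize(2) + "1" + "1" + "1"
= binarize(1) + "0" + "1" + "1" + "1"
= "1" + "0" + "1" + "1" + "1"
= "10111"


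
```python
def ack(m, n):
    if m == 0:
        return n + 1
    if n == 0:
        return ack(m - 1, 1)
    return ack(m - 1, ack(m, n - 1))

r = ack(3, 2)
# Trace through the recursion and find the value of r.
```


ack(3, 2)
= ack(2, ack(3, 1))
First compute ack(3, 1) = 13
= ack(2, 13)
= 29


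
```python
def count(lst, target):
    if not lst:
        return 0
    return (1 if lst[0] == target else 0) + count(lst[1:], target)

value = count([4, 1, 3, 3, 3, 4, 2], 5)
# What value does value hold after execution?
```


count([4, 1, 3, 3, 3, 4, 2], 5)
lst[0]=4 != 5: 0 + count([1, 3, 3, 3, 4, 2], 5)
lst[0]=1 != 5: 0 + count([3, 3, 3, 4, 2], 5)
lst[0]=3 != 5: 0 + count([3, 3, 4, 2], 5)
lst[0]=3 != 5: 0 + count([3, 4, 2], 5)
lst[0]=3 != 5: 0 + count([4, 2], 5)
lst[0]=4 != 5: 0 + count([2], 5)
lst[0]=2 != 5: 0 + count([], 5)
= 0


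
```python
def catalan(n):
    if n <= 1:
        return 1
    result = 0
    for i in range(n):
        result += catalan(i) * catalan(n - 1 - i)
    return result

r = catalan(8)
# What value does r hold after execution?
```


catalan(8)
= sum of catalan(i) * catalan(8-1-i) for i in 0..7
First compute sub-values bottom-up:
  catalan(0) = 1, catalan(1) = 1
  catalan(2) = 1*1 + 1*1 = 2
  catalan(3) = 1*2 + 1*1 + 2*1 = 5
  catalan(4) = 1*5 + 1*2 + 2*1 + 5*1 = 14
  catalan(5) = 1*14 + 1*5 + 2*2 + 5*1 + 14*1 = 42
  catalan(6) = 1*42 + 1*14 + 2*5 + 5*2 + 14*1 + 42*1 = 132
  catalan(7) = 1*132 + 1*42 + 2*14 + 5*5 + 14*2 + 42*1 + 132*1 = 429
Now catalan(8):
  catalan(0)*catalan(7) = 1*429 = 429
  catalan(1)*catalan(6) = 1*132 = 132
  catalan(2)*catalan(5) = 2*42 = 84
  catalan(3)*catalan(4) = 5*14 = 70
  catalan(4)*catalan(3) = 14*5 = 70
  catalan(5)*catalan(2) = 42*2 = 84
  catalan(6)*catalan(1) = 132*1 = 132
  catalan(7)*catalan(0) = 429*1 = 429
= 429 + 132 + 84 + 70 + 70 + 84 + 132 + 429
= 1430


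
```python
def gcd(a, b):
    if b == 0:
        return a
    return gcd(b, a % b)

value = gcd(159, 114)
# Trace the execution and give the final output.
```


gcd(159, 114)
= gcd(114, 159 % 114) = gcd(114, 45)
= gcd(45, 114 % 45) = gcd(45, 24)
= gcd(24, 45 % 24) = gcd(24, 21)
= gcd(21, 24 % 21) = gcd(21, 3)
= gcd(3, 21 % 3) = gcd(3, 0)
b == 0, return a = 3


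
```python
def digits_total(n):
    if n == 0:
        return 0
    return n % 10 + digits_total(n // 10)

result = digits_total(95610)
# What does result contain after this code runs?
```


digits_total(95610)
= 0 + digits_total(9561)
= 0 + 1 + digits_total(956)
= 0 + 1 + 6 + digits_total(95)
= 0 + 1 + 6 + 5 + digits_total(9)
= 0 + 1 + 6 + 5 + 9 + digits_total(0)
= 0 + 1 + 6 + 5 + 9 + 0
= 21


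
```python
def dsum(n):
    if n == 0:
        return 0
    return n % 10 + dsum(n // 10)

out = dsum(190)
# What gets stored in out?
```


dsum(190)
= 0 + dsum(19)
= 0 + 9 + dsum(1)
= 0 + 9 + 1 + dsum(0)
= 0 + 9 + 1 + 0
= 10


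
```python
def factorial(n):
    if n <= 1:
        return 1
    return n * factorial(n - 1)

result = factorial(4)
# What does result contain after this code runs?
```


factorial(4)
= 4 * factorial(3)
= 4 * 3 * factorial(2)
= 4 * 3 * 2 * factorial(1)
= 4 * 3 * 2 * 1
= 24


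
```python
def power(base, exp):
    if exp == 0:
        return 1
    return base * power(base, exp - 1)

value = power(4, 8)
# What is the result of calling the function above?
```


power(4, 8)
= 4 * power(4, 7)
= 4 * 4 * power(4, 6)
= 4 * 4 * 4 * power(4, 5)
= 4 * 4 * 4 * 4 * power(4, 4)
= 4 * 4 * 4 * 4 * 4 * power(4, 3)
= 4 * 4 * 4 * 4 * 4 * 4 * power(4, 2)
= 4 * 4 * 4 * 4 * 4 * 4 * 4 * power(4, 1)
= 4 * 4 * 4 * 4 * 4 * 4 * 4 * 4 * power(4, 0)
= 4 * 4 * 4 * 4 * 4 * 4 * 4 * 4 * 1
= 65536


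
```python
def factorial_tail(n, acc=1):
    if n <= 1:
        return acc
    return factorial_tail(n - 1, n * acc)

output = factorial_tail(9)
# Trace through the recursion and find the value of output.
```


factorial_tail(9, 1)
= factorial_tail(8, 9 * 1) = factorial_tail(8, 9)
= factorial_tail(7, 8 * 9) = factorial_tail(7, 72)
= factorial_tail(6, 7 * 72) = factorial_tail(6, 504)
= factorial_tail(5, 6 * 504) = factorial_tail(5, 3024)
= factorial_tail(4, 5 * 3024) = factorial_tail(4, 15120)
= factorial_tail(3, 4 * 15120) = factorial_tail(3, 60480)
= factorial_tail(2, 3 * 60480) = factorial_tail(2, 181440)
= factorial_tail(1, 2 * 181440) = factorial_tail(1, 362880)
n <= 1, return acc = 362880


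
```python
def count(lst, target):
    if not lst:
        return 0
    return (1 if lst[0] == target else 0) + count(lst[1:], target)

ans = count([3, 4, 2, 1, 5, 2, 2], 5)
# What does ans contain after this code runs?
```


count([3, 4, 2, 1, 5, 2, 2], 5)
lst[0]=3 != 5: 0 + count([4, 2, 1, 5, 2, 2], 5)
lst[0]=4 != 5: 0 + count([2, 1, 5, 2, 2], 5)
lst[0]=2 != 5: 0 + count([1, 5, 2, 2], 5)
lst[0]=1 != 5: 0 + count([5, 2, 2], 5)
lst[0]=5 == 5: 1 + count([2, 2], 5)
lst[0]=2 != 5: 0 + count([2], 5)
lst[0]=2 != 5: 0 + count([], 5)
= 1
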